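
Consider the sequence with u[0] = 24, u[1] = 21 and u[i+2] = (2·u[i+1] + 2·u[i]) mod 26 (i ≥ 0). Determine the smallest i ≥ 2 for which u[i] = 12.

Computing terms: u[0] = 24; u[1] = 21; u[2] = 12; u[3] = 14; u[4] = 0; u[5] = 2; u[6] = 4; u[7] = 12; u[8] = 6; u[9] = 10; u[10] = 6; u[11] = 6; u[12] = 24; u[13] = 8; u[14] = 12; u[15] = 14.
Since (u[14], u[15]) = (u[2], u[3]) = (12, 14) (two consecutive terms determine the rest), the sequence is eventually periodic: after a pre-period of length 2 it cycles with period 12.
The value 12 first appears (with i ≥ 2) at u[2].

2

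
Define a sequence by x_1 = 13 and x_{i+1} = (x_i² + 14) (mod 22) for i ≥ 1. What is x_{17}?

x_1 = 13,  x_2 = 7,  x_3 = 19,  x_4 = 1,  x_5 = 15,  x_6 = 19.
Since x_6 = x_3 = 19, the sequence is eventually periodic: after a pre-period of length 2 it cycles with period 3.
For i ≥ 3, x_i depends only on (i - 3) mod 3. (17 - 3) mod 3 = 2, so x_{17} = x_5 = 15.

15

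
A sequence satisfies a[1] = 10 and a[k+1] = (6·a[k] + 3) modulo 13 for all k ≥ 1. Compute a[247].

7

a[1] = 10, a[2] = 11, a[3] = 4, a[4] = 1, a[5] = 9, a[6] = 5, a[7] = 7, a[8] = 6, a[9] = 0, a[10] = 3, a[11] = 8, a[12] = 12, a[13] = 10.
Since a[13] = a[1] = 10, the sequence is periodic with period 12.
(247 - 1) mod 12 = 6, so a[247] = a[7] = 7.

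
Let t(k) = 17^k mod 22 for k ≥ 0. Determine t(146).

Listing terms: t(0) = 1,  t(1) = 17,  t(2) = 3,  t(3) = 7,  t(4) = 9,  t(5) = 21,  t(6) = 5,  t(7) = 19,  t(8) = 15,  t(9) = 13,  t(10) = 1.
Since t(10) = t(0) = 1, the sequence is periodic with period 10.
So t(146) = t(0 + ((146-0) mod 10)) = t(6) = 5.

5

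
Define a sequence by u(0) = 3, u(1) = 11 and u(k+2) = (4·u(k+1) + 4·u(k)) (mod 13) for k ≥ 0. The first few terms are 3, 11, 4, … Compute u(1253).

We have u(0) = 3,  u(1) = 11,  u(2) = 4,  u(3) = 8,  u(4) = 9,  u(5) = 3,  u(6) = 9,  u(7) = 9,  u(8) = 7,  u(9) = 12,  u(10) = 11,  u(11) = 1,  u(12) = 9,  u(13) = 1,  u(14) = 1,  u(15) = 8,  u(16) = 10,  u(17) = 7,  u(18) = 3,  u(19) = 1,  u(20) = 3,  u(21) = 3,  u(22) = 11.
The sequence repeats with period 21.
So u(1253) = u(0 + ((1253-0) mod 21)) = u(14) = 1.

1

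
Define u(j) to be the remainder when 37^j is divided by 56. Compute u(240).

1

Listing terms: u(0) = 1, u(1) = 37, u(2) = 25, u(3) = 29, u(4) = 9, u(5) = 53, u(6) = 1.
Since u(6) = u(0) = 1, the sequence is periodic with period 6.
(240 - 0) mod 6 = 0, so u(240) = u(0) = 1.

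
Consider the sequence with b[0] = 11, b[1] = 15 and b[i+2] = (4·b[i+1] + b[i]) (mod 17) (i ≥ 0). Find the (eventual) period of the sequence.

Computing terms: b[0] = 11,  b[1] = 15,  b[2] = 3,  b[3] = 10,  b[4] = 9,  b[5] = 12,  b[6] = 6,  b[7] = 2,  b[8] = 14,  b[9] = 7,  b[10] = 8,  b[11] = 5,  b[12] = 11,  b[13] = 15.
The sequence repeats with period 12.

12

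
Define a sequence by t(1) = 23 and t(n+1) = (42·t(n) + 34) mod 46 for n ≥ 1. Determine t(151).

26

We have t(1) = 23, t(2) = 34, t(3) = 36, t(4) = 28, t(5) = 14, t(6) = 24, t(7) = 30, t(8) = 6, t(9) = 10, t(10) = 40, t(11) = 12, t(12) = 32, t(13) = 44, t(14) = 42, t(15) = 4, t(16) = 18, t(17) = 8, t(18) = 2, t(19) = 26, t(20) = 22, t(21) = 38, t(22) = 20, t(23) = 0, t(24) = 34.
Since t(24) = t(2) = 34, the sequence is eventually periodic: after a pre-period of length 1 it cycles with period 22.
For n ≥ 2, t(n) depends only on (n - 2) mod 22. (151 - 2) mod 22 = 17, so t(151) = t(19) = 26.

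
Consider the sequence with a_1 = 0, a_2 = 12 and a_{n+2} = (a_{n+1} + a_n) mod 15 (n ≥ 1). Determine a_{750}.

3

Listing terms: a_1 = 0, a_2 = 12, a_3 = 12, a_4 = 9, a_5 = 6, a_6 = 0, a_7 = 6, a_8 = 6, a_9 = 12, a_{10} = 3, a_{11} = 0, a_{12} = 3, a_{13} = 3, a_{14} = 6, a_{15} = 9, a_{16} = 0, a_{17} = 9, a_{18} = 9, a_{19} = 3, a_{20} = 12, a_{21} = 0, a_{22} = 12.
Since (a_{21}, a_{22}) = (a_1, a_2) = (0, 12) (two consecutive terms determine the rest), the sequence is periodic with period 20.
(750 - 1) mod 20 = 9, so a_{750} = a_{10} = 3.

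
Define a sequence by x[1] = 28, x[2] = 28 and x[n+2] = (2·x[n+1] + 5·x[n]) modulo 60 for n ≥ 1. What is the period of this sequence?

4

Computing terms: x[1] = 28; x[2] = 28; x[3] = 16; x[4] = 52; x[5] = 4; x[6] = 28; x[7] = 16.
Since (x[6], x[7]) = (x[2], x[3]) = (28, 16) (two consecutive terms determine the rest), the sequence is eventually periodic: after a pre-period of length 1 it cycles with period 4.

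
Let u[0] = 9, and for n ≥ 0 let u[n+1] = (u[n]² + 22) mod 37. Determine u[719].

19

We have u[0] = 9, u[1] = 29, u[2] = 12, u[3] = 18, u[4] = 13, u[5] = 6, u[6] = 21, u[7] = 19, u[8] = 13.
Since u[8] = u[4] = 13, the sequence is eventually periodic: after a pre-period of length 4 it cycles with period 4.
For n ≥ 4, u[n] depends only on (n - 4) mod 4. (719 - 4) mod 4 = 3, so u[719] = u[7] = 19.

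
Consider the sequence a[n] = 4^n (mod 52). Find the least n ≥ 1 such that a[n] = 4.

1

We have a[0] = 1, a[1] = 4, a[2] = 16, a[3] = 12, a[4] = 48, a[5] = 36, a[6] = 40, a[7] = 4.
Since a[7] = a[1] = 4, the sequence is eventually periodic: after a pre-period of length 1 it cycles with period 6.
The value 4 first appears (with n ≥ 1) at a[1].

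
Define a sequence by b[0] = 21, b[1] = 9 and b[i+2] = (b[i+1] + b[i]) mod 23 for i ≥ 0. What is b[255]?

21

Listing terms: b[0] = 21; b[1] = 9; b[2] = 7; b[3] = 16; b[4] = 0; b[5] = 16; b[6] = 16; b[7] = 9; b[8] = 2; b[9] = 11; b[10] = 13; b[11] = 1; b[12] = 14; b[13] = 15; b[14] = 6; b[15] = 21; b[16] = 4; b[17] = 2; b[18] = 6; b[19] = 8; b[20] = 14; b[21] = 22; b[22] = 13; b[23] = 12; b[24] = 2; b[25] = 14; b[26] = 16; b[27] = 7; b[28] = 0; b[29] = 7; b[30] = 7; b[31] = 14; b[32] = 21; b[33] = 12; b[34] = 10; b[35] = 22; b[36] = 9; b[37] = 8; b[38] = 17; b[39] = 2; b[40] = 19; b[41] = 21; b[42] = 17; b[43] = 15; b[44] = 9; b[45] = 1; b[46] = 10; b[47] = 11; b[48] = 21; b[49] = 9.
The sequence repeats with period 48.
(255 - 0) mod 48 = 15, so b[255] = b[15] = 21.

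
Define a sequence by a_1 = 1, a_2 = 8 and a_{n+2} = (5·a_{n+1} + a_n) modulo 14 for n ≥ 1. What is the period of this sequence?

6

Listing terms: a_1 = 1,  a_2 = 8,  a_3 = 13,  a_4 = 3,  a_5 = 0,  a_6 = 3,  a_7 = 1,  a_8 = 8.
The sequence repeats with period 6.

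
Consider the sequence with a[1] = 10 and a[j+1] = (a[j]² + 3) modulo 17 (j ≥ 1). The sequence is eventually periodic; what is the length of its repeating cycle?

We have a[1] = 10,  a[2] = 1,  a[3] = 4,  a[4] = 2,  a[5] = 7,  a[6] = 1.
Since a[6] = a[2] = 1, the sequence is eventually periodic: after a pre-period of length 1 it cycles with period 4.

4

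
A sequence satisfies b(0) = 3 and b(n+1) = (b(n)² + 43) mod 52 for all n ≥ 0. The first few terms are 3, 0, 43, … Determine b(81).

20

We have b(0) = 3; b(1) = 0; b(2) = 43; b(3) = 20; b(4) = 27; b(5) = 44; b(6) = 3.
Since b(6) = b(0) = 3, the sequence is periodic with period 6.
So b(81) = b(0 + ((81-0) mod 6)) = b(3) = 20.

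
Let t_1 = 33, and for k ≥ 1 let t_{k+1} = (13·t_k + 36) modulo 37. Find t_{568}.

Listing terms: t_1 = 33,  t_2 = 21,  t_3 = 13,  t_4 = 20,  t_5 = 0,  t_6 = 36,  t_7 = 23,  t_8 = 2,  t_9 = 25,  t_{10} = 28,  t_{11} = 30,  t_{12} = 19,  t_{13} = 24,  t_{14} = 15,  t_{15} = 9,  t_{16} = 5,  t_{17} = 27,  t_{18} = 17,  t_{19} = 35,  t_{20} = 10,  t_{21} = 18,  t_{22} = 11,  t_{23} = 31,  t_{24} = 32,  t_{25} = 8,  t_{26} = 29,  t_{27} = 6,  t_{28} = 3,  t_{29} = 1,  t_{30} = 12,  t_{31} = 7,  t_{32} = 16,  t_{33} = 22,  t_{34} = 26,  t_{35} = 4,  t_{36} = 14,  t_{37} = 33.
Since t_{37} = t_1 = 33, the sequence is periodic with period 36.
(568 - 1) mod 36 = 27, so t_{568} = t_{28} = 3.

3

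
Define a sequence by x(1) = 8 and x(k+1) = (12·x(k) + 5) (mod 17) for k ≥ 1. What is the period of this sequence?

Listing terms: x(1) = 8; x(2) = 16; x(3) = 10; x(4) = 6; x(5) = 9; x(6) = 11; x(7) = 1; x(8) = 0; x(9) = 5; x(10) = 14; x(11) = 3; x(12) = 7; x(13) = 4; x(14) = 2; x(15) = 12; x(16) = 13; x(17) = 8.
Since x(17) = x(1) = 8, the sequence is periodic with period 16.

16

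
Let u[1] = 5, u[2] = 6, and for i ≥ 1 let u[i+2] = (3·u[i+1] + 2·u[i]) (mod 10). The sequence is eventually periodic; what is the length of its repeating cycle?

u[1] = 5, u[2] = 6, u[3] = 8, u[4] = 6, u[5] = 4, u[6] = 4, u[7] = 0, u[8] = 8, u[9] = 4, u[10] = 8, u[11] = 2, u[12] = 2, u[13] = 0, u[14] = 4, u[15] = 2, u[16] = 4, u[17] = 6, u[18] = 6, u[19] = 0, u[20] = 2, u[21] = 6, u[22] = 2, u[23] = 8, u[24] = 8, u[25] = 0, u[26] = 6, u[27] = 8.
Since (u[26], u[27]) = (u[2], u[3]) = (6, 8) (two consecutive terms determine the rest), the sequence is eventually periodic: after a pre-period of length 1 it cycles with period 24.

24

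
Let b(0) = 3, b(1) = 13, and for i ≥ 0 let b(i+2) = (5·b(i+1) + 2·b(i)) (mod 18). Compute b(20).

17

Computing terms: b(0) = 3,  b(1) = 13,  b(2) = 17,  b(3) = 3,  b(4) = 13.
Since (b(3), b(4)) = (b(0), b(1)) = (3, 13) (two consecutive terms determine the rest), the sequence is periodic with period 3.
(20 - 0) mod 3 = 2, so b(20) = b(2) = 17.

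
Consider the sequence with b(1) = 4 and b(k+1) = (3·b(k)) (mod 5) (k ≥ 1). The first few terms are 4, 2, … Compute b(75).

1

Listing terms: b(1) = 4; b(2) = 2; b(3) = 1; b(4) = 3; b(5) = 4.
Since b(5) = b(1) = 4, the sequence is periodic with period 4.
(75 - 1) mod 4 = 2, so b(75) = b(3) = 1.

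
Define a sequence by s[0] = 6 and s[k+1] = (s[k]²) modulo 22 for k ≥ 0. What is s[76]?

Listing terms: s[0] = 6, s[1] = 14, s[2] = 20, s[3] = 4, s[4] = 16, s[5] = 14.
Since s[5] = s[1] = 14, the sequence is eventually periodic: after a pre-period of length 1 it cycles with period 4.
For k ≥ 1, s[k] depends only on (k - 1) mod 4. (76 - 1) mod 4 = 3, so s[76] = s[4] = 16.

16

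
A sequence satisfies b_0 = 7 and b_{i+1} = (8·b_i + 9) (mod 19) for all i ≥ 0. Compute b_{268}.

Listing terms: b_0 = 7,  b_1 = 8,  b_2 = 16,  b_3 = 4,  b_4 = 3,  b_5 = 14,  b_6 = 7.
The sequence repeats with period 6.
So b_{268} = b_{0 + ((268-0) mod 6)} = b_4 = 3.

3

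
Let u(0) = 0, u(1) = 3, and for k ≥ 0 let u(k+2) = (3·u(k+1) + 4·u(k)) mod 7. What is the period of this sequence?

6

Computing terms: u(0) = 0,  u(1) = 3,  u(2) = 2,  u(3) = 4,  u(4) = 6,  u(5) = 6,  u(6) = 0,  u(7) = 3.
Since (u(6), u(7)) = (u(0), u(1)) = (0, 3) (two consecutive terms determine the rest), the sequence is periodic with period 6.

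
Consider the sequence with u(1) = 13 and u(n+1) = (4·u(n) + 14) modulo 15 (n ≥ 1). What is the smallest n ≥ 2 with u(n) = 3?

5

Listing terms: u(1) = 13, u(2) = 6, u(3) = 8, u(4) = 1, u(5) = 3, u(6) = 11, u(7) = 13.
The sequence repeats with period 6.
The value 3 first appears (with n ≥ 2) at u(5).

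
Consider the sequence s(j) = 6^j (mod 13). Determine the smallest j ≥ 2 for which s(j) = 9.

s(1) = 6,  s(2) = 10,  s(3) = 8,  s(4) = 9,  s(5) = 2,  s(6) = 12,  s(7) = 7,  s(8) = 3,  s(9) = 5,  s(10) = 4,  s(11) = 11,  s(12) = 1,  s(13) = 6.
Since s(13) = s(1) = 6, the sequence is periodic with period 12.
The value 9 first appears (with j ≥ 2) at s(4).

4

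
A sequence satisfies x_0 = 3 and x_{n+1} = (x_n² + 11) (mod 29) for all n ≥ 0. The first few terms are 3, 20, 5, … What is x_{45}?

x_0 = 3,  x_1 = 20,  x_2 = 5,  x_3 = 7,  x_4 = 2,  x_5 = 15,  x_6 = 4,  x_7 = 27,  x_8 = 15.
Since x_8 = x_5 = 15, the sequence is eventually periodic: after a pre-period of length 5 it cycles with period 3.
For n ≥ 5, x_n depends only on (n - 5) mod 3. (45 - 5) mod 3 = 1, so x_{45} = x_6 = 4.

4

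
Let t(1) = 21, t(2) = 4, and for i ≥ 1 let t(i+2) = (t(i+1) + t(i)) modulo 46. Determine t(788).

t(1) = 21; t(2) = 4; t(3) = 25; t(4) = 29; t(5) = 8; t(6) = 37; t(7) = 45; t(8) = 36; t(9) = 35; t(10) = 25; t(11) = 14; t(12) = 39; t(13) = 7; t(14) = 0; t(15) = 7; t(16) = 7; t(17) = 14; t(18) = 21; t(19) = 35; t(20) = 10; t(21) = 45; t(22) = 9; t(23) = 8; t(24) = 17; t(25) = 25; t(26) = 42; t(27) = 21; t(28) = 17; t(29) = 38; t(30) = 9; t(31) = 1; t(32) = 10; t(33) = 11; t(34) = 21; t(35) = 32; t(36) = 7; t(37) = 39; t(38) = 0; t(39) = 39; t(40) = 39; t(41) = 32; t(42) = 25; t(43) = 11; t(44) = 36; t(45) = 1; t(46) = 37; t(47) = 38; t(48) = 29; t(49) = 21; t(50) = 4.
Since (t(49), t(50)) = (t(1), t(2)) = (21, 4) (two consecutive terms determine the rest), the sequence is periodic with period 48.
So t(788) = t(1 + ((788-1) mod 48)) = t(20) = 10.

10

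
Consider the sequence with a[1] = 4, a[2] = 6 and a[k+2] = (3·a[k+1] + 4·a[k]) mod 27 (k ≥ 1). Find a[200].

Listing terms: a[1] = 4; a[2] = 6; a[3] = 7; a[4] = 18; a[5] = 1; a[6] = 21; a[7] = 13; a[8] = 15; a[9] = 16; a[10] = 0; a[11] = 10; a[12] = 3; a[13] = 22; a[14] = 24; a[15] = 25; a[16] = 9; a[17] = 19; a[18] = 12; a[19] = 4; a[20] = 6.
Since (a[19], a[20]) = (a[1], a[2]) = (4, 6) (two consecutive terms determine the rest), the sequence is periodic with period 18.
(200 - 1) mod 18 = 1, so a[200] = a[2] = 6.

6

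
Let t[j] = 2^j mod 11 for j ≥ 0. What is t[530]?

t[0] = 1, t[1] = 2, t[2] = 4, t[3] = 8, t[4] = 5, t[5] = 10, t[6] = 9, t[7] = 7, t[8] = 3, t[9] = 6, t[10] = 1.
The sequence repeats with period 10.
So t[530] = t[0 + ((530-0) mod 10)] = t[0] = 1.

1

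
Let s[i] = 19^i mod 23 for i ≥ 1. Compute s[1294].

8

Computing terms: s[1] = 19; s[2] = 16; s[3] = 5; s[4] = 3; s[5] = 11; s[6] = 2; s[7] = 15; s[8] = 9; s[9] = 10; s[10] = 6; s[11] = 22; s[12] = 4; s[13] = 7; s[14] = 18; s[15] = 20; s[16] = 12; s[17] = 21; s[18] = 8; s[19] = 14; s[20] = 13; s[21] = 17; s[22] = 1; s[23] = 19.
The sequence repeats with period 22.
So s[1294] = s[1 + ((1294-1) mod 22)] = s[18] = 8.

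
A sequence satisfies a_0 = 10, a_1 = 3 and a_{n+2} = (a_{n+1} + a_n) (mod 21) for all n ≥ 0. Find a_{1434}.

1

Listing terms: a_0 = 10; a_1 = 3; a_2 = 13; a_3 = 16; a_4 = 8; a_5 = 3; a_6 = 11; a_7 = 14; a_8 = 4; a_9 = 18; a_{10} = 1; a_{11} = 19; a_{12} = 20; a_{13} = 18; a_{14} = 17; a_{15} = 14; a_{16} = 10; a_{17} = 3.
The sequence repeats with period 16.
So a_{1434} = a_{0 + ((1434-0) mod 16)} = a_{10} = 1.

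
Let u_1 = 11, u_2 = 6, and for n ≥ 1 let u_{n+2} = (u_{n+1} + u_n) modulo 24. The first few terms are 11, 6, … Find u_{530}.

6

Listing terms: u_1 = 11,  u_2 = 6,  u_3 = 17,  u_4 = 23,  u_5 = 16,  u_6 = 15,  u_7 = 7,  u_8 = 22,  u_9 = 5,  u_{10} = 3,  u_{11} = 8,  u_{12} = 11,  u_{13} = 19,  u_{14} = 6,  u_{15} = 1,  u_{16} = 7,  u_{17} = 8,  u_{18} = 15,  u_{19} = 23,  u_{20} = 14,  u_{21} = 13,  u_{22} = 3,  u_{23} = 16,  u_{24} = 19,  u_{25} = 11,  u_{26} = 6.
The sequence repeats with period 24.
(530 - 1) mod 24 = 1, so u_{530} = u_2 = 6.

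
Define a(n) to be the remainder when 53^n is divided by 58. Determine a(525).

1

We have a(0) = 1, a(1) = 53, a(2) = 25, a(3) = 49, a(4) = 45, a(5) = 7, a(6) = 23, a(7) = 1.
Since a(7) = a(0) = 1, the sequence is periodic with period 7.
(525 - 0) mod 7 = 0, so a(525) = a(0) = 1.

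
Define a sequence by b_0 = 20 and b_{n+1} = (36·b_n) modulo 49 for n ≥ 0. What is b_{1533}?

b_0 = 20,  b_1 = 34,  b_2 = 48,  b_3 = 13,  b_4 = 27,  b_5 = 41,  b_6 = 6,  b_7 = 20.
Since b_7 = b_0 = 20, the sequence is periodic with period 7.
So b_{1533} = b_{0 + ((1533-0) mod 7)} = b_0 = 20.

20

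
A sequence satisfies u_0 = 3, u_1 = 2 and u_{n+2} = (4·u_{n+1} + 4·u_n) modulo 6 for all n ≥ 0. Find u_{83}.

4

u_0 = 3, u_1 = 2, u_2 = 2, u_3 = 4, u_4 = 0, u_5 = 4, u_6 = 4, u_7 = 2, u_8 = 0, u_9 = 2, u_{10} = 2.
Since (u_9, u_{10}) = (u_1, u_2) = (2, 2) (two consecutive terms determine the rest), the sequence is eventually periodic: after a pre-period of length 1 it cycles with period 8.
For n ≥ 1, u_n depends only on (n - 1) mod 8. (83 - 1) mod 8 = 2, so u_{83} = u_3 = 4.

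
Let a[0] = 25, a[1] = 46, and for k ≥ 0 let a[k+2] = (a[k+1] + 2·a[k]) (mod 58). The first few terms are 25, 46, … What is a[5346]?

Listing terms: a[0] = 25; a[1] = 46; a[2] = 38; a[3] = 14; a[4] = 32; a[5] = 2; a[6] = 8; a[7] = 12; a[8] = 28; a[9] = 52; a[10] = 50; a[11] = 38; a[12] = 22; a[13] = 40; a[14] = 26; a[15] = 48; a[16] = 42; a[17] = 22; a[18] = 48; a[19] = 34; a[20] = 14; a[21] = 24; a[22] = 52; a[23] = 42; a[24] = 30; a[25] = 56; a[26] = 0; a[27] = 54; a[28] = 54; a[29] = 46; a[30] = 38.
Since (a[29], a[30]) = (a[1], a[2]) = (46, 38) (two consecutive terms determine the rest), the sequence is eventually periodic: after a pre-period of length 1 it cycles with period 28.
For k ≥ 1, a[k] depends only on (k - 1) mod 28. (5346 - 1) mod 28 = 25, so a[5346] = a[26] = 0.

0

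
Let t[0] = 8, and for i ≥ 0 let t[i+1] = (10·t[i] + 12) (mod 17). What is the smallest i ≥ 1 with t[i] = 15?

5

Computing terms: t[0] = 8, t[1] = 7, t[2] = 14, t[3] = 16, t[4] = 2, t[5] = 15, t[6] = 9, t[7] = 0, t[8] = 12, t[9] = 13, t[10] = 6, t[11] = 4, t[12] = 1, t[13] = 5, t[14] = 11, t[15] = 3, t[16] = 8.
The sequence repeats with period 16.
The value 15 first appears (with i ≥ 1) at t[5].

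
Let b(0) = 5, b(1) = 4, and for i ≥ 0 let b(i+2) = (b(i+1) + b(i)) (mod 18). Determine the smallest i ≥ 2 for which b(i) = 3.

Computing terms: b(0) = 5, b(1) = 4, b(2) = 9, b(3) = 13, b(4) = 4, b(5) = 17, b(6) = 3, b(7) = 2, b(8) = 5, b(9) = 7, b(10) = 12, b(11) = 1, b(12) = 13, b(13) = 14, b(14) = 9, b(15) = 5, b(16) = 14, b(17) = 1, b(18) = 15, b(19) = 16, b(20) = 13, b(21) = 11, b(22) = 6, b(23) = 17, b(24) = 5, b(25) = 4.
Since (b(24), b(25)) = (b(0), b(1)) = (5, 4) (two consecutive terms determine the rest), the sequence is periodic with period 24.
The value 3 first appears (with i ≥ 2) at b(6).

6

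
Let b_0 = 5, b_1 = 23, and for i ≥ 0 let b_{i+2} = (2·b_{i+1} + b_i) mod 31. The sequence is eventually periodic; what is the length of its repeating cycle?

30

b_0 = 5; b_1 = 23; b_2 = 20; b_3 = 1; b_4 = 22; b_5 = 14; b_6 = 19; b_7 = 21; b_8 = 30; b_9 = 19; b_{10} = 6; b_{11} = 0; b_{12} = 6; b_{13} = 12; b_{14} = 30; b_{15} = 10; b_{16} = 19; b_{17} = 17; b_{18} = 22; b_{19} = 30; b_{20} = 20; b_{21} = 8; b_{22} = 5; b_{23} = 18; b_{24} = 10; b_{25} = 7; b_{26} = 24; b_{27} = 24; b_{28} = 10; b_{29} = 13; b_{30} = 5; b_{31} = 23.
Since (b_{30}, b_{31}) = (b_0, b_1) = (5, 23) (two consecutive terms determine the rest), the sequence is periodic with period 30.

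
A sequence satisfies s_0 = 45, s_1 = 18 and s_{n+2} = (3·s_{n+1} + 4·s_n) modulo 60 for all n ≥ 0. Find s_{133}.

Listing terms: s_0 = 45, s_1 = 18, s_2 = 54, s_3 = 54, s_4 = 18, s_5 = 30, s_6 = 42, s_7 = 6, s_8 = 6, s_9 = 42, s_{10} = 30, s_{11} = 18, s_{12} = 54.
Since (s_{11}, s_{12}) = (s_1, s_2) = (18, 54) (two consecutive terms determine the rest), the sequence is eventually periodic: after a pre-period of length 1 it cycles with period 10.
For n ≥ 1, s_n depends only on (n - 1) mod 10. (133 - 1) mod 10 = 2, so s_{133} = s_3 = 54.

54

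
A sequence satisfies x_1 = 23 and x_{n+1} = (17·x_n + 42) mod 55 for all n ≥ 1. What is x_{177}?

43

We have x_1 = 23; x_2 = 48; x_3 = 33; x_4 = 53; x_5 = 8; x_6 = 13; x_7 = 43; x_8 = 3; x_9 = 38; x_{10} = 28; x_{11} = 23.
Since x_{11} = x_1 = 23, the sequence is periodic with period 10.
So x_{177} = x_{1 + ((177-1) mod 10)} = x_7 = 43.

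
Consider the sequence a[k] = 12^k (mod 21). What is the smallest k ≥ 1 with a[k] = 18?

a[0] = 1; a[1] = 12; a[2] = 18; a[3] = 6; a[4] = 9; a[5] = 3; a[6] = 15; a[7] = 12.
Since a[7] = a[1] = 12, the sequence is eventually periodic: after a pre-period of length 1 it cycles with period 6.
The value 18 first appears (with k ≥ 1) at a[2].

2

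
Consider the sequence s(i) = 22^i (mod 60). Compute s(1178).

4

Listing terms: s(1) = 22; s(2) = 4; s(3) = 28; s(4) = 16; s(5) = 52; s(6) = 4.
Since s(6) = s(2) = 4, the sequence is eventually periodic: after a pre-period of length 1 it cycles with period 4.
For i ≥ 2, s(i) depends only on (i - 2) mod 4. (1178 - 2) mod 4 = 0, so s(1178) = s(2) = 4.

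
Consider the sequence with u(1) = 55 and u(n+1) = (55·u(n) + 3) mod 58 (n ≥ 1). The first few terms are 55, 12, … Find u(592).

44

We have u(1) = 55, u(2) = 12, u(3) = 25, u(4) = 44, u(5) = 45, u(6) = 42, u(7) = 51, u(8) = 24, u(9) = 47, u(10) = 36, u(11) = 11, u(12) = 28, u(13) = 35, u(14) = 14, u(15) = 19, u(16) = 4, u(17) = 49, u(18) = 30, u(19) = 29, u(20) = 32, u(21) = 23, u(22) = 50, u(23) = 27, u(24) = 38, u(25) = 5, u(26) = 46, u(27) = 39, u(28) = 2, u(29) = 55.
Since u(29) = u(1) = 55, the sequence is periodic with period 28.
(592 - 1) mod 28 = 3, so u(592) = u(4) = 44.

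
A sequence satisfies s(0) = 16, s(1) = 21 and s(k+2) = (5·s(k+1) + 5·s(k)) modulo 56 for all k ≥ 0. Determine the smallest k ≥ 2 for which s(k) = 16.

6

s(0) = 16, s(1) = 21, s(2) = 17, s(3) = 22, s(4) = 27, s(5) = 21, s(6) = 16, s(7) = 17, s(8) = 53, s(9) = 14, s(10) = 55, s(11) = 9, s(12) = 40, s(13) = 21, s(14) = 25, s(15) = 6, s(16) = 43, s(17) = 21, s(18) = 40, s(19) = 25, s(20) = 45, s(21) = 14, s(22) = 15, s(23) = 33, s(24) = 16, s(25) = 21.
Since (s(24), s(25)) = (s(0), s(1)) = (16, 21) (two consecutive terms determine the rest), the sequence is periodic with period 24.
The value 16 first appears (with k ≥ 2) at s(6).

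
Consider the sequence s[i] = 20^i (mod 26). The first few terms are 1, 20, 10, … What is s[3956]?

16

s[0] = 1, s[1] = 20, s[2] = 10, s[3] = 18, s[4] = 22, s[5] = 24, s[6] = 12, s[7] = 6, s[8] = 16, s[9] = 8, s[10] = 4, s[11] = 2, s[12] = 14, s[13] = 20.
Since s[13] = s[1] = 20, the sequence is eventually periodic: after a pre-period of length 1 it cycles with period 12.
For i ≥ 1, s[i] depends only on (i - 1) mod 12. (3956 - 1) mod 12 = 7, so s[3956] = s[8] = 16.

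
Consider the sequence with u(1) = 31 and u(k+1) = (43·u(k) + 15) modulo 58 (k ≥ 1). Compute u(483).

Computing terms: u(1) = 31; u(2) = 14; u(3) = 37; u(4) = 40; u(5) = 53; u(6) = 32; u(7) = 57; u(8) = 30; u(9) = 29; u(10) = 44; u(11) = 51; u(12) = 4; u(13) = 13; u(14) = 52; u(15) = 47; u(16) = 6; u(17) = 41; u(18) = 38; u(19) = 25; u(20) = 46; u(21) = 21; u(22) = 48; u(23) = 49; u(24) = 34; u(25) = 27; u(26) = 16; u(27) = 7; u(28) = 26; u(29) = 31.
The sequence repeats with period 28.
So u(483) = u(1 + ((483-1) mod 28)) = u(7) = 57.

57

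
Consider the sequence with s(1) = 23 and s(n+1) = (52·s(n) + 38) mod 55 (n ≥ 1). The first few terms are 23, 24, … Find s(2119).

11

s(1) = 23, s(2) = 24, s(3) = 21, s(4) = 30, s(5) = 3, s(6) = 29, s(7) = 6, s(8) = 20, s(9) = 33, s(10) = 49, s(11) = 1, s(12) = 35, s(13) = 43, s(14) = 19, s(15) = 36, s(16) = 40, s(17) = 28, s(18) = 9, s(19) = 11, s(20) = 5, s(21) = 23.
Since s(21) = s(1) = 23, the sequence is periodic with period 20.
So s(2119) = s(1 + ((2119-1) mod 20)) = s(19) = 11.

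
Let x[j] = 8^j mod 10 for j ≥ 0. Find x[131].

2

Listing terms: x[0] = 1; x[1] = 8; x[2] = 4; x[3] = 2; x[4] = 6; x[5] = 8.
Since x[5] = x[1] = 8, the sequence is eventually periodic: after a pre-period of length 1 it cycles with period 4.
For j ≥ 1, x[j] depends only on (j - 1) mod 4. (131 - 1) mod 4 = 2, so x[131] = x[3] = 2.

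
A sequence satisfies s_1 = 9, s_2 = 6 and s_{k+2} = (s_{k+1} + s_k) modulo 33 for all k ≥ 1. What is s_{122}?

We have s_1 = 9; s_2 = 6; s_3 = 15; s_4 = 21; s_5 = 3; s_6 = 24; s_7 = 27; s_8 = 18; s_9 = 12; s_{10} = 30; s_{11} = 9; s_{12} = 6.
Since (s_{11}, s_{12}) = (s_1, s_2) = (9, 6) (two consecutive terms determine the rest), the sequence is periodic with period 10.
So s_{122} = s_{1 + ((122-1) mod 10)} = s_2 = 6.

6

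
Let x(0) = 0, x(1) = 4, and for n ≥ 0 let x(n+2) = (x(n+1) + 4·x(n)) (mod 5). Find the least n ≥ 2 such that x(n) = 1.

4

x(0) = 0; x(1) = 4; x(2) = 4; x(3) = 0; x(4) = 1; x(5) = 1; x(6) = 0; x(7) = 4.
Since (x(6), x(7)) = (x(0), x(1)) = (0, 4) (two consecutive terms determine the rest), the sequence is periodic with period 6.
The value 1 first appears (with n ≥ 2) at x(4).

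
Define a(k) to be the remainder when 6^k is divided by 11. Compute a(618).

a(0) = 1,  a(1) = 6,  a(2) = 3,  a(3) = 7,  a(4) = 9,  a(5) = 10,  a(6) = 5,  a(7) = 8,  a(8) = 4,  a(9) = 2,  a(10) = 1.
The sequence repeats with period 10.
So a(618) = a(0 + ((618-0) mod 10)) = a(8) = 4.

4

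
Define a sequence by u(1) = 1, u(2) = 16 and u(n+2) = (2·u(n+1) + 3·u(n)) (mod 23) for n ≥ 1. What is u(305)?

We have u(1) = 1,  u(2) = 16,  u(3) = 12,  u(4) = 3,  u(5) = 19,  u(6) = 1,  u(7) = 13,  u(8) = 6,  u(9) = 5,  u(10) = 5,  u(11) = 2,  u(12) = 19,  u(13) = 21,  u(14) = 7,  u(15) = 8,  u(16) = 14,  u(17) = 6,  u(18) = 8,  u(19) = 11,  u(20) = 0,  u(21) = 10,  u(22) = 20,  u(23) = 1,  u(24) = 16.
The sequence repeats with period 22.
(305 - 1) mod 22 = 18, so u(305) = u(19) = 11.

11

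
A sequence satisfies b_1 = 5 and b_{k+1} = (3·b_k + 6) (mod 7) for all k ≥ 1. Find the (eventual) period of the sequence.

Listing terms: b_1 = 5,  b_2 = 0,  b_3 = 6,  b_4 = 3,  b_5 = 1,  b_6 = 2,  b_7 = 5.
The sequence repeats with period 6.

6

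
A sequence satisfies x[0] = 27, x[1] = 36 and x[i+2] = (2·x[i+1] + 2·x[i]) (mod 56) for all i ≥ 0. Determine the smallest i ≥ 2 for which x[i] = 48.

Computing terms: x[0] = 27; x[1] = 36; x[2] = 14; x[3] = 44; x[4] = 4; x[5] = 40; x[6] = 32; x[7] = 32; x[8] = 16; x[9] = 40; x[10] = 0; x[11] = 24; x[12] = 48; x[13] = 32; x[14] = 48; x[15] = 48; x[16] = 24; x[17] = 32; x[18] = 0; x[19] = 8; x[20] = 16; x[21] = 48; x[22] = 16; x[23] = 16; x[24] = 8; x[25] = 48; x[26] = 0; x[27] = 40; x[28] = 24; x[29] = 16; x[30] = 24; x[31] = 24; x[32] = 40; x[33] = 16; x[34] = 0; x[35] = 32; x[36] = 8; x[37] = 24; x[38] = 8; x[39] = 8; x[40] = 32; x[41] = 24; x[42] = 0; x[43] = 48; x[44] = 40; x[45] = 8; x[46] = 40; x[47] = 40; x[48] = 48; x[49] = 8; x[50] = 0; x[51] = 16; x[52] = 32; x[53] = 40; x[54] = 32.
Since (x[53], x[54]) = (x[5], x[6]) = (40, 32) (two consecutive terms determine the rest), the sequence is eventually periodic: after a pre-period of length 5 it cycles with period 48.
The value 48 first appears (with i ≥ 2) at x[12].

12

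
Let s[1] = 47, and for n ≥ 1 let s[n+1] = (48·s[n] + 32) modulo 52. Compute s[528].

Computing terms: s[1] = 47, s[2] = 0, s[3] = 32, s[4] = 8, s[5] = 0.
Since s[5] = s[2] = 0, the sequence is eventually periodic: after a pre-period of length 1 it cycles with period 3.
For n ≥ 2, s[n] depends only on (n - 2) mod 3. (528 - 2) mod 3 = 1, so s[528] = s[3] = 32.

32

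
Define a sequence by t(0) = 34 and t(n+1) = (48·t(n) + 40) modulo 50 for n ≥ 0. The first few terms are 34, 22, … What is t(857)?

42

t(0) = 34, t(1) = 22, t(2) = 46, t(3) = 48, t(4) = 44, t(5) = 2, t(6) = 36, t(7) = 18, t(8) = 4, t(9) = 32, t(10) = 26, t(11) = 38, t(12) = 14, t(13) = 12, t(14) = 16, t(15) = 8, t(16) = 24, t(17) = 42, t(18) = 6, t(19) = 28, t(20) = 34.
Since t(20) = t(0) = 34, the sequence is periodic with period 20.
So t(857) = t(0 + ((857-0) mod 20)) = t(17) = 42.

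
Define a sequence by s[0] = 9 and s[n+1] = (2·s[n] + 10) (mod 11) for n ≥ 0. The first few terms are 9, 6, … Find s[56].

s[0] = 9,  s[1] = 6,  s[2] = 0,  s[3] = 10,  s[4] = 8,  s[5] = 4,  s[6] = 7,  s[7] = 2,  s[8] = 3,  s[9] = 5,  s[10] = 9.
Since s[10] = s[0] = 9, the sequence is periodic with period 10.
(56 - 0) mod 10 = 6, so s[56] = s[6] = 7.

7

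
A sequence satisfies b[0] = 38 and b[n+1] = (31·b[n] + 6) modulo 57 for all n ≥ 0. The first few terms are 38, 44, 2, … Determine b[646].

Listing terms: b[0] = 38,  b[1] = 44,  b[2] = 2,  b[3] = 11,  b[4] = 5,  b[5] = 47,  b[6] = 38.
Since b[6] = b[0] = 38, the sequence is periodic with period 6.
So b[646] = b[0 + ((646-0) mod 6)] = b[4] = 5.

5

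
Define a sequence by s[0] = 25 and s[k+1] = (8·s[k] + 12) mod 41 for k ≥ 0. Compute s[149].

3

Computing terms: s[0] = 25,  s[1] = 7,  s[2] = 27,  s[3] = 23,  s[4] = 32,  s[5] = 22,  s[6] = 24,  s[7] = 40,  s[8] = 4,  s[9] = 3,  s[10] = 36,  s[11] = 13,  s[12] = 34,  s[13] = 38,  s[14] = 29,  s[15] = 39,  s[16] = 37,  s[17] = 21,  s[18] = 16,  s[19] = 17,  s[20] = 25.
Since s[20] = s[0] = 25, the sequence is periodic with period 20.
So s[149] = s[0 + ((149-0) mod 20)] = s[9] = 3.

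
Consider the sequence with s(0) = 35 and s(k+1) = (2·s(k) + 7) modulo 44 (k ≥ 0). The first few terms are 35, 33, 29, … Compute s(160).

13

Listing terms: s(0) = 35; s(1) = 33; s(2) = 29; s(3) = 21; s(4) = 5; s(5) = 17; s(6) = 41; s(7) = 1; s(8) = 9; s(9) = 25; s(10) = 13; s(11) = 33.
Since s(11) = s(1) = 33, the sequence is eventually periodic: after a pre-period of length 1 it cycles with period 10.
For k ≥ 1, s(k) depends only on (k - 1) mod 10. (160 - 1) mod 10 = 9, so s(160) = s(10) = 13.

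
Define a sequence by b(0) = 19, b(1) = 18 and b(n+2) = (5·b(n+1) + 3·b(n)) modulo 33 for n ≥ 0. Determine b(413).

We have b(0) = 19, b(1) = 18, b(2) = 15, b(3) = 30, b(4) = 30, b(5) = 9, b(6) = 3, b(7) = 9, b(8) = 21, b(9) = 0, b(10) = 30, b(11) = 18, b(12) = 15.
Since (b(11), b(12)) = (b(1), b(2)) = (18, 15) (two consecutive terms determine the rest), the sequence is eventually periodic: after a pre-period of length 1 it cycles with period 10.
For n ≥ 1, b(n) depends only on (n - 1) mod 10. (413 - 1) mod 10 = 2, so b(413) = b(3) = 30.

30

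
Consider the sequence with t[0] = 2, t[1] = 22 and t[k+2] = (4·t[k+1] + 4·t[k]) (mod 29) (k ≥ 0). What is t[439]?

Computing terms: t[0] = 2, t[1] = 22, t[2] = 9, t[3] = 8, t[4] = 10, t[5] = 14, t[6] = 9, t[7] = 5, t[8] = 27, t[9] = 12, t[10] = 11, t[11] = 5, t[12] = 6, t[13] = 15, t[14] = 26, t[15] = 19, t[16] = 6, t[17] = 13, t[18] = 18, t[19] = 8, t[20] = 17, t[21] = 13, t[22] = 4, t[23] = 10, t[24] = 27, t[25] = 3, t[26] = 4, t[27] = 28, t[28] = 12, t[29] = 15, t[30] = 21, t[31] = 28, t[32] = 22, t[33] = 26, t[34] = 18, t[35] = 2, t[36] = 22.
Since (t[35], t[36]) = (t[0], t[1]) = (2, 22) (two consecutive terms determine the rest), the sequence is periodic with period 35.
(439 - 0) mod 35 = 19, so t[439] = t[19] = 8.

8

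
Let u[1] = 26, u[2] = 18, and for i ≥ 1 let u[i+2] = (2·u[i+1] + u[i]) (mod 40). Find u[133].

26

Computing terms: u[1] = 26; u[2] = 18; u[3] = 22; u[4] = 22; u[5] = 26; u[6] = 34; u[7] = 14; u[8] = 22; u[9] = 18; u[10] = 18; u[11] = 14; u[12] = 6; u[13] = 26; u[14] = 18.
The sequence repeats with period 12.
So u[133] = u[1 + ((133-1) mod 12)] = u[1] = 26.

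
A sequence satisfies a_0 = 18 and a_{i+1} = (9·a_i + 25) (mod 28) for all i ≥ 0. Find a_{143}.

a_0 = 18, a_1 = 19, a_2 = 0, a_3 = 25, a_4 = 26, a_5 = 7, a_6 = 4, a_7 = 5, a_8 = 14, a_9 = 11, a_{10} = 12, a_{11} = 21, a_{12} = 18.
The sequence repeats with period 12.
(143 - 0) mod 12 = 11, so a_{143} = a_{11} = 21.

21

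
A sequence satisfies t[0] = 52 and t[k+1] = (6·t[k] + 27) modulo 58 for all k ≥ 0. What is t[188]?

15

We have t[0] = 52,  t[1] = 49,  t[2] = 31,  t[3] = 39,  t[4] = 29,  t[5] = 27,  t[6] = 15,  t[7] = 1,  t[8] = 33,  t[9] = 51,  t[10] = 43,  t[11] = 53,  t[12] = 55,  t[13] = 9,  t[14] = 23,  t[15] = 49.
Since t[15] = t[1] = 49, the sequence is eventually periodic: after a pre-period of length 1 it cycles with period 14.
For k ≥ 1, t[k] depends only on (k - 1) mod 14. (188 - 1) mod 14 = 5, so t[188] = t[6] = 15.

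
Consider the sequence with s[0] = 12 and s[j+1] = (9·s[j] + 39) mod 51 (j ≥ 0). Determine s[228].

42

Computing terms: s[0] = 12; s[1] = 45; s[2] = 36; s[3] = 6; s[4] = 42; s[5] = 9; s[6] = 18; s[7] = 48; s[8] = 12.
The sequence repeats with period 8.
So s[228] = s[0 + ((228-0) mod 8)] = s[4] = 42.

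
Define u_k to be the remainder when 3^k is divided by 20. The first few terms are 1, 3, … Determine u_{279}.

Computing terms: u_0 = 1,  u_1 = 3,  u_2 = 9,  u_3 = 7,  u_4 = 1.
The sequence repeats with period 4.
(279 - 0) mod 4 = 3, so u_{279} = u_3 = 7.

7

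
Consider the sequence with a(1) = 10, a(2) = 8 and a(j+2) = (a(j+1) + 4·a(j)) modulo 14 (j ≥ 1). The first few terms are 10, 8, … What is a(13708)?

4

Listing terms: a(1) = 10, a(2) = 8, a(3) = 6, a(4) = 10, a(5) = 6, a(6) = 4, a(7) = 0, a(8) = 2, a(9) = 2, a(10) = 10, a(11) = 4, a(12) = 2, a(13) = 4, a(14) = 12, a(15) = 0, a(16) = 6, a(17) = 6, a(18) = 2, a(19) = 12, a(20) = 6, a(21) = 12, a(22) = 8, a(23) = 0, a(24) = 4, a(25) = 4, a(26) = 6, a(27) = 8, a(28) = 4, a(29) = 8, a(30) = 10, a(31) = 0, a(32) = 12, a(33) = 12, a(34) = 4, a(35) = 10, a(36) = 12, a(37) = 10, a(38) = 2, a(39) = 0, a(40) = 8, a(41) = 8, a(42) = 12, a(43) = 2, a(44) = 8, a(45) = 2, a(46) = 6, a(47) = 0, a(48) = 10, a(49) = 10, a(50) = 8.
The sequence repeats with period 48.
(13708 - 1) mod 48 = 27, so a(13708) = a(28) = 4.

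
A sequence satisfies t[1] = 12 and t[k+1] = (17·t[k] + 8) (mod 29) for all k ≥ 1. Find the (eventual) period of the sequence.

Listing terms: t[1] = 12, t[2] = 9, t[3] = 16, t[4] = 19, t[5] = 12.
The sequence repeats with period 4.

4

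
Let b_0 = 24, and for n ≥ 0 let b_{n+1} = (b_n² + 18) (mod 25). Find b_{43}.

Listing terms: b_0 = 24,  b_1 = 19,  b_2 = 4,  b_3 = 9,  b_4 = 24.
The sequence repeats with period 4.
(43 - 0) mod 4 = 3, so b_{43} = b_3 = 9.

9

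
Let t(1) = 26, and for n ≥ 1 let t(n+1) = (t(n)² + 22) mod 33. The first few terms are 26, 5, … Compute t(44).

We have t(1) = 26,  t(2) = 5,  t(3) = 14,  t(4) = 20,  t(5) = 26.
The sequence repeats with period 4.
So t(44) = t(1 + ((44-1) mod 4)) = t(4) = 20.

20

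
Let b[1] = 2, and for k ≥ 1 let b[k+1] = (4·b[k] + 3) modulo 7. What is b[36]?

Computing terms: b[1] = 2,  b[2] = 4,  b[3] = 5,  b[4] = 2.
Since b[4] = b[1] = 2, the sequence is periodic with period 3.
(36 - 1) mod 3 = 2, so b[36] = b[3] = 5.

5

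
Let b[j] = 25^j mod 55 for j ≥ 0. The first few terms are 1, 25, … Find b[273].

5

b[0] = 1; b[1] = 25; b[2] = 20; b[3] = 5; b[4] = 15; b[5] = 45; b[6] = 25.
Since b[6] = b[1] = 25, the sequence is eventually periodic: after a pre-period of length 1 it cycles with period 5.
For j ≥ 1, b[j] depends only on (j - 1) mod 5. (273 - 1) mod 5 = 2, so b[273] = b[3] = 5.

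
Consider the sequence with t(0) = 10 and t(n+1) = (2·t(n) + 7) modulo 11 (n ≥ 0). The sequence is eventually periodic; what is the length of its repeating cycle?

Computing terms: t(0) = 10,  t(1) = 5,  t(2) = 6,  t(3) = 8,  t(4) = 1,  t(5) = 9,  t(6) = 3,  t(7) = 2,  t(8) = 0,  t(9) = 7,  t(10) = 10.
The sequence repeats with period 10.

10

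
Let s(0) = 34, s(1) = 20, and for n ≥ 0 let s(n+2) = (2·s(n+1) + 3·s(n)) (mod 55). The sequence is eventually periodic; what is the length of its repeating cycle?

20

Listing terms: s(0) = 34, s(1) = 20, s(2) = 32, s(3) = 14, s(4) = 14, s(5) = 15, s(6) = 17, s(7) = 24, s(8) = 44, s(9) = 50, s(10) = 12, s(11) = 9, s(12) = 54, s(13) = 25, s(14) = 47, s(15) = 4, s(16) = 39, s(17) = 35, s(18) = 22, s(19) = 39, s(20) = 34, s(21) = 20.
The sequence repeats with period 20.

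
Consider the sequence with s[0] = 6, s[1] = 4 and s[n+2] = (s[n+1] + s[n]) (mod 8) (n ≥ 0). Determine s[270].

6

We have s[0] = 6,  s[1] = 4,  s[2] = 2,  s[3] = 6,  s[4] = 0,  s[5] = 6,  s[6] = 6,  s[7] = 4.
The sequence repeats with period 6.
So s[270] = s[0 + ((270-0) mod 6)] = s[0] = 6.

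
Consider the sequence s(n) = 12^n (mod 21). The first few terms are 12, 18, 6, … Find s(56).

18

Listing terms: s(1) = 12; s(2) = 18; s(3) = 6; s(4) = 9; s(5) = 3; s(6) = 15; s(7) = 12.
The sequence repeats with period 6.
(56 - 1) mod 6 = 1, so s(56) = s(2) = 18.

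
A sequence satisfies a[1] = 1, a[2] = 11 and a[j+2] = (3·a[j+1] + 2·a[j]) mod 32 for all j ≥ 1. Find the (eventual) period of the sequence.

8

We have a[1] = 1, a[2] = 11, a[3] = 3, a[4] = 31, a[5] = 3, a[6] = 7, a[7] = 27, a[8] = 31, a[9] = 19, a[10] = 23, a[11] = 11, a[12] = 15, a[13] = 3, a[14] = 7.
Since (a[13], a[14]) = (a[5], a[6]) = (3, 7) (two consecutive terms determine the rest), the sequence is eventually periodic: after a pre-period of length 4 it cycles with period 8.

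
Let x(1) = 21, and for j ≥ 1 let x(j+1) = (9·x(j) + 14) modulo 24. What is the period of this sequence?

x(1) = 21, x(2) = 11, x(3) = 17, x(4) = 23, x(5) = 5, x(6) = 11.
Since x(6) = x(2) = 11, the sequence is eventually periodic: after a pre-period of length 1 it cycles with period 4.

4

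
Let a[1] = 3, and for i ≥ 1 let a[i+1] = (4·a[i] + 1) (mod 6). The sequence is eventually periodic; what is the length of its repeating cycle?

Listing terms: a[1] = 3, a[2] = 1, a[3] = 5, a[4] = 3.
Since a[4] = a[1] = 3, the sequence is periodic with period 3.

3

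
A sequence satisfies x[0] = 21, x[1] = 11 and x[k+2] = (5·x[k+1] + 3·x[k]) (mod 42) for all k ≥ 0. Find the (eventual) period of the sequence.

6

x[0] = 21; x[1] = 11; x[2] = 34; x[3] = 35; x[4] = 25; x[5] = 20; x[6] = 7; x[7] = 11; x[8] = 34.
Since (x[7], x[8]) = (x[1], x[2]) = (11, 34) (two consecutive terms determine the rest), the sequence is eventually periodic: after a pre-period of length 1 it cycles with period 6.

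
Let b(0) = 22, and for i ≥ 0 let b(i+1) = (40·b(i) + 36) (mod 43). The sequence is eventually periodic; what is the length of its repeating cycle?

We have b(0) = 22,  b(1) = 13,  b(2) = 40,  b(3) = 2,  b(4) = 30,  b(5) = 32,  b(6) = 26,  b(7) = 1,  b(8) = 33,  b(9) = 23,  b(10) = 10,  b(11) = 6,  b(12) = 18,  b(13) = 25,  b(14) = 4,  b(15) = 24,  b(16) = 7,  b(17) = 15,  b(18) = 34,  b(19) = 20,  b(20) = 19,  b(21) = 22.
The sequence repeats with period 21.

21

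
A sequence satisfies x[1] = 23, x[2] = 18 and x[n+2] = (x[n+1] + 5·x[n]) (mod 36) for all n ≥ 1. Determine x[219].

Computing terms: x[1] = 23,  x[2] = 18,  x[3] = 25,  x[4] = 7,  x[5] = 24,  x[6] = 23,  x[7] = 35,  x[8] = 6,  x[9] = 1,  x[10] = 31,  x[11] = 0,  x[12] = 11,  x[13] = 11,  x[14] = 30,  x[15] = 13,  x[16] = 19,  x[17] = 12,  x[18] = 35,  x[19] = 23,  x[20] = 18.
The sequence repeats with period 18.
So x[219] = x[1 + ((219-1) mod 18)] = x[3] = 25.

25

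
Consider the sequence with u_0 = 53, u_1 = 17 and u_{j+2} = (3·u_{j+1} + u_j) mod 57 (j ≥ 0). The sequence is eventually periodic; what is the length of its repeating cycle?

Listing terms: u_0 = 53,  u_1 = 17,  u_2 = 47,  u_3 = 44,  u_4 = 8,  u_5 = 11,  u_6 = 41,  u_7 = 20,  u_8 = 44,  u_9 = 38,  u_{10} = 44,  u_{11} = 56,  u_{12} = 41,  u_{13} = 8,  u_{14} = 8,  u_{15} = 32,  u_{16} = 47,  u_{17} = 2,  u_{18} = 53,  u_{19} = 47,  u_{20} = 23,  u_{21} = 2,  u_{22} = 29,  u_{23} = 32,  u_{24} = 11,  u_{25} = 8,  u_{26} = 35,  u_{27} = 56,  u_{28} = 32,  u_{29} = 38,  u_{30} = 32,  u_{31} = 20,  u_{32} = 35,  u_{33} = 11,  u_{34} = 11,  u_{35} = 44,  u_{36} = 29,  u_{37} = 17,  u_{38} = 23,  u_{39} = 29,  u_{40} = 53,  u_{41} = 17.
The sequence repeats with period 40.

40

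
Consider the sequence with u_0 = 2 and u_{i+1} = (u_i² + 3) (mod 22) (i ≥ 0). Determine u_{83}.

19

We have u_0 = 2, u_1 = 7, u_2 = 8, u_3 = 1, u_4 = 4, u_5 = 19, u_6 = 12, u_7 = 15, u_8 = 8.
Since u_8 = u_2 = 8, the sequence is eventually periodic: after a pre-period of length 2 it cycles with period 6.
For i ≥ 2, u_i depends only on (i - 2) mod 6. (83 - 2) mod 6 = 3, so u_{83} = u_5 = 19.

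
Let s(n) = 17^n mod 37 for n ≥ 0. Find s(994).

Listing terms: s(0) = 1; s(1) = 17; s(2) = 30; s(3) = 29; s(4) = 12; s(5) = 19; s(6) = 27; s(7) = 15; s(8) = 33; s(9) = 6; s(10) = 28; s(11) = 32; s(12) = 26; s(13) = 35; s(14) = 3; s(15) = 14; s(16) = 16; s(17) = 13; s(18) = 36; s(19) = 20; s(20) = 7; s(21) = 8; s(22) = 25; s(23) = 18; s(24) = 10; s(25) = 22; s(26) = 4; s(27) = 31; s(28) = 9; s(29) = 5; s(30) = 11; s(31) = 2; s(32) = 34; s(33) = 23; s(34) = 21; s(35) = 24; s(36) = 1.
The sequence repeats with period 36.
(994 - 0) mod 36 = 22, so s(994) = s(22) = 25.

25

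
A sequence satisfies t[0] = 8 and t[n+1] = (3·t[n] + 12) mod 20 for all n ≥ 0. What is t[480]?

Computing terms: t[0] = 8, t[1] = 16, t[2] = 0, t[3] = 12, t[4] = 8.
The sequence repeats with period 4.
(480 - 0) mod 4 = 0, so t[480] = t[0] = 8.

8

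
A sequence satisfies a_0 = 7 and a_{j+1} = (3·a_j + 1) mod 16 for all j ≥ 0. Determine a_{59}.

10

Listing terms: a_0 = 7; a_1 = 6; a_2 = 3; a_3 = 10; a_4 = 15; a_5 = 14; a_6 = 11; a_7 = 2; a_8 = 7.
Since a_8 = a_0 = 7, the sequence is periodic with period 8.
(59 - 0) mod 8 = 3, so a_{59} = a_3 = 10.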